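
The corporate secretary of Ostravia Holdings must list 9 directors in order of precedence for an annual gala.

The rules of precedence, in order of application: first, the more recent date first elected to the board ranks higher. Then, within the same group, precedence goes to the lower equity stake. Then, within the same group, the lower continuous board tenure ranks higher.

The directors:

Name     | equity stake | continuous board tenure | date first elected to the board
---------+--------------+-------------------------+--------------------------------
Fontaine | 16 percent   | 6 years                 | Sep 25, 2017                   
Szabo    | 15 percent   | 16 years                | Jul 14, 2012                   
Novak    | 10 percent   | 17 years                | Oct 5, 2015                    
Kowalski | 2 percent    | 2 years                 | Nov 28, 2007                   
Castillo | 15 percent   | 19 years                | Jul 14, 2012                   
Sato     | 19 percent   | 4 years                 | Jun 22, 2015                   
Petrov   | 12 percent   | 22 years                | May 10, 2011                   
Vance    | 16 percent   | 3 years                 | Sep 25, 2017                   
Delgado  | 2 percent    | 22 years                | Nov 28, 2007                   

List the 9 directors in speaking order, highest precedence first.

By date first elected to the board (later first): Vance and Fontaine (both Sep 25, 2017); then Novak (Oct 5, 2015); then Sato (Jun 22, 2015); then Szabo and Castillo (both Jul 14, 2012); then Petrov (May 10, 2011); then Kowalski and Delgado (both Nov 28, 2007).
Vance and Fontaine both have equity stake 16 percent, so the next rule applies.
Among Vance and Fontaine, by continuous board tenure (lower first): Vance (3 years) before Fontaine (6 years).
Szabo and Castillo both have equity stake 15 percent, so the next rule applies.
Among Szabo and Castillo, by continuous board tenure (lower first): Szabo (16 years) before Castillo (19 years).
Kowalski and Delgado both have equity stake 2 percent, so the next rule applies.
Among Kowalski and Delgado, by continuous board tenure (lower first): Kowalski (2 years) before Delgado (22 years).
Full order: Vance, Fontaine, Novak, Sato, Szabo, Castillo, Petrov, Kowalski, Delgado.

Vance, Fontaine, Novak, Sato, Szabo, Castillo, Petrov, Kowalski, Delgado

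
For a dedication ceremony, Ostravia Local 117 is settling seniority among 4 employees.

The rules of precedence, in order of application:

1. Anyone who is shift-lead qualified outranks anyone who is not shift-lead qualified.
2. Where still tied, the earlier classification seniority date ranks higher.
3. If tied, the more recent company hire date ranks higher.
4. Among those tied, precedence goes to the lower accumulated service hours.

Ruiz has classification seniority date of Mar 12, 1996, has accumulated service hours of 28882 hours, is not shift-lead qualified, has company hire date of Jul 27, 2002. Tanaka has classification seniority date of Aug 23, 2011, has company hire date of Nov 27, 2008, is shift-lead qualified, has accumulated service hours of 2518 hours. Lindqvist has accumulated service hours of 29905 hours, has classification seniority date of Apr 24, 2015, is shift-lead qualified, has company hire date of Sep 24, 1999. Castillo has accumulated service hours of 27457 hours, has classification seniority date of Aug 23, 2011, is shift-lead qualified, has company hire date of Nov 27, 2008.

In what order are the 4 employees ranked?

By the first rule: Tanaka, Castillo and Lindqvist (each shift-lead qualified); then Ruiz (not shift-lead qualified).
Among Tanaka, Castillo and Lindqvist, by classification seniority date (earlier first): Tanaka and Castillo (Aug 23, 2011) before Lindqvist (Apr 24, 2015).
Tanaka and Castillo both have company hire date Nov 27, 2008, so the next rule applies.
Among Tanaka and Castillo, by accumulated service hours (lower first): Tanaka (2518 hours) before Castillo (27457 hours).
Full order: Tanaka, Castillo, Lindqvist, Ruiz.

Tanaka, Castillo, Lindqvist, Ruiz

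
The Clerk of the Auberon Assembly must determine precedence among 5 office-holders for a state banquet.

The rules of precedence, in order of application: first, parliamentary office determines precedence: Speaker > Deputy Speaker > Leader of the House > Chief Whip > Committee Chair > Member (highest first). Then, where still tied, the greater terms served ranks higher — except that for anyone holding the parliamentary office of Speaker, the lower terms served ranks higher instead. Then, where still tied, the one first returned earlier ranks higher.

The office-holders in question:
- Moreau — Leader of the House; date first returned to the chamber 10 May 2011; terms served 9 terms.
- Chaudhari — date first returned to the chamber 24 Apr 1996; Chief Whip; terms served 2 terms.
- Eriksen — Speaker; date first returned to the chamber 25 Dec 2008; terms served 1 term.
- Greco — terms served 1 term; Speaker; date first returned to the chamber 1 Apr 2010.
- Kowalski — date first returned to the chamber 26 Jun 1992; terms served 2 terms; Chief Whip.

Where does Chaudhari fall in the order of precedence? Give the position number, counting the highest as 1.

5

By parliamentary office: Eriksen and Greco (Speaker); then Moreau (Leader of the House); then Kowalski and Chaudhari (Chief Whip).
Eriksen and Greco both have terms served 1 term, so the next rule applies.
Among Eriksen and Greco, by date first returned to the chamber (earlier first): Eriksen (25 Dec 2008) before Greco (1 Apr 2010).
Kowalski and Chaudhari both have terms served 2 terms, so the next rule applies.
Among Kowalski and Chaudhari, by date first returned to the chamber (earlier first): Kowalski (26 Jun 1992) before Chaudhari (24 Apr 1996).
Order: Eriksen, Greco, Moreau, Kowalski, Chaudhari. So position 5.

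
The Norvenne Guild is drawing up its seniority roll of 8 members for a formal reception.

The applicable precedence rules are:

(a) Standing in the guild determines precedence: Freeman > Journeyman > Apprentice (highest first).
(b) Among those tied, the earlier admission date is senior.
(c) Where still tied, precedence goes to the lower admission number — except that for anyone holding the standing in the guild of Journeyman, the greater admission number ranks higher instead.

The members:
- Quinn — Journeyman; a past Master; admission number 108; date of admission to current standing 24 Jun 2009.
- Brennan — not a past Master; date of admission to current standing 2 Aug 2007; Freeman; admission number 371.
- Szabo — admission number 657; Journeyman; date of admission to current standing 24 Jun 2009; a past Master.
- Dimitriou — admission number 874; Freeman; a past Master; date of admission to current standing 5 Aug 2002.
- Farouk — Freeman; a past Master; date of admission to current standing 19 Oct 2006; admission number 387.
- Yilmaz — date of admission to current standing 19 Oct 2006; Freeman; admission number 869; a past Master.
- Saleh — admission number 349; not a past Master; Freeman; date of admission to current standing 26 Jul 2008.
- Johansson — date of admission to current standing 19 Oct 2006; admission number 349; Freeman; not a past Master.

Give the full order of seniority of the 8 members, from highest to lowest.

By standing in the guild: Dimitriou, Johansson, Farouk, Yilmaz, Brennan and Saleh (Freeman); then Szabo and Quinn (Journeyman).
Among Dimitriou, Johansson, Farouk, Yilmaz, Brennan and Saleh, by date of admission to current standing (earlier first): Dimitriou (5 Aug 2002) before Johansson, Farouk and Yilmaz (19 Oct 2006) before Brennan (2 Aug 2007) before Saleh (26 Jul 2008).
Among Johansson, Farouk and Yilmaz, by admission number (lower first): Johansson (349) before Farouk (387) before Yilmaz (869).
Szabo and Quinn both have date of admission to current standing 24 Jun 2009, so the next rule applies.
Among Szabo and Quinn, by admission number (higher first) (reversed rule for this group): Szabo (657) before Quinn (108).
Full order: Dimitriou, Johansson, Farouk, Yilmaz, Brennan, Saleh, Szabo, Quinn.

Dimitriou, Johansson, Farouk, Yilmaz, Brennan, Saleh, Szabo, Quinn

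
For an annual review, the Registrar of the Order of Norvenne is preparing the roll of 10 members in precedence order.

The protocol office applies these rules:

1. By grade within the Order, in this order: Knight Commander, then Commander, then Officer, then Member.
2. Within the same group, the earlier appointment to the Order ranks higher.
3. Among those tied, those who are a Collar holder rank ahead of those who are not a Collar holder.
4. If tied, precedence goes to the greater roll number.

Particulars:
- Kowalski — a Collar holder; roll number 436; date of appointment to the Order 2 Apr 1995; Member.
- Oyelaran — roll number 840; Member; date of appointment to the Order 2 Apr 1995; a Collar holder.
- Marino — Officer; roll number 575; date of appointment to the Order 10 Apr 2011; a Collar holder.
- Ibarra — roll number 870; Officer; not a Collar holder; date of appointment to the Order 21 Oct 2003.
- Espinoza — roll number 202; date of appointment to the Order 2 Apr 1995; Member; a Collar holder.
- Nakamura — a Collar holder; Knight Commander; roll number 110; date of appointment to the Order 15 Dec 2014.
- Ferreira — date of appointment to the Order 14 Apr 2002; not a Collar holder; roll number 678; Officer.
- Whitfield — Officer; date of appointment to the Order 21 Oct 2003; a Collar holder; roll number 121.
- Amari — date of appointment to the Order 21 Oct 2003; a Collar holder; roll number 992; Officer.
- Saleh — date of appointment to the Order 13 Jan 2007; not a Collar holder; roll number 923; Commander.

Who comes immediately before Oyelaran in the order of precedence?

By grade within the Order: Nakamura (Knight Commander); then Saleh (Commander); then Ferreira, Amari, Whitfield, Ibarra and Marino (Officer); then Oyelaran, Kowalski and Espinoza (Member).
Among Ferreira, Amari, Whitfield, Ibarra and Marino, by date of appointment to the Order (earlier first): Ferreira (14 Apr 2002) before Amari, Whitfield and Ibarra (21 Oct 2003) before Marino (10 Apr 2011).
Among Amari, Whitfield and Ibarra, a Collar holder before not a Collar holder: Amari and Whitfield (a Collar holder) before Ibarra (not a Collar holder).
Among Amari and Whitfield, by roll number (higher first): Amari (992) before Whitfield (121).
Oyelaran, Kowalski and Espinoza all have date of appointment to the Order 2 Apr 1995, so the next rule applies.
Oyelaran, Kowalski and Espinoza are each a Collar holder, so the next rule applies.
Among Oyelaran, Kowalski and Espinoza, by roll number (higher first): Oyelaran (840) before Kowalski (436) before Espinoza (202).
Order: Nakamura, Saleh, Ferreira, Amari, Whitfield, Ibarra, Marino, Oyelaran, Kowalski, Espinoza.

Marino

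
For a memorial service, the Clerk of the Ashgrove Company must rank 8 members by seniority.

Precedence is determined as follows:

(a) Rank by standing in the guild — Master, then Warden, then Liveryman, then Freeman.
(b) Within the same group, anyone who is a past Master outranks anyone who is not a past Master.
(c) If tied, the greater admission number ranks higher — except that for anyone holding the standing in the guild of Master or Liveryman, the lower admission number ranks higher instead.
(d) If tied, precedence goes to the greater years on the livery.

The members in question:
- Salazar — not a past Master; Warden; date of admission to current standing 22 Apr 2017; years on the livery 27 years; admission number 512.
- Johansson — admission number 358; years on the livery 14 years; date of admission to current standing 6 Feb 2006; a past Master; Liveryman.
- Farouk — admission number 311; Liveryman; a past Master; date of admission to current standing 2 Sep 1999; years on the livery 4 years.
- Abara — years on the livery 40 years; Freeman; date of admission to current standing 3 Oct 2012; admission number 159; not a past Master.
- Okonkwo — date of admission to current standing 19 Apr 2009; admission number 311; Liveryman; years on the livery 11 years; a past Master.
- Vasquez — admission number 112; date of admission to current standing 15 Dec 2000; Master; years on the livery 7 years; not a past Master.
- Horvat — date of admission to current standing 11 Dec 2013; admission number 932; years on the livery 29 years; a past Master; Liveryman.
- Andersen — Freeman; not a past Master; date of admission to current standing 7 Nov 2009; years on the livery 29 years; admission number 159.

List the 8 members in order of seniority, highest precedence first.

By standing in the guild: Vasquez (Master); then Salazar (Warden); then Okonkwo, Farouk, Johansson and Horvat (Liveryman); then Abara and Andersen (Freeman).
Okonkwo, Farouk, Johansson and Horvat are each a past Master, so the next rule applies.
Among Okonkwo, Farouk, Johansson and Horvat, by admission number (lower first) (reversed rule for this group): Okonkwo and Farouk (311) before Johansson (358) before Horvat (932).
Among Okonkwo and Farouk, by years on the livery (higher first): Okonkwo (11 years) before Farouk (4 years).
Abara and Andersen are each not a past Master, so the next rule applies.
Abara and Andersen both have admission number 159, so the next rule applies.
Among Abara and Andersen, by years on the livery (higher first): Abara (40 years) before Andersen (29 years).
Full order: Vasquez, Salazar, Okonkwo, Farouk, Johansson, Horvat, Abara, Andersen.

Vasquez, Salazar, Okonkwo, Farouk, Johansson, Horvat, Abara, Andersen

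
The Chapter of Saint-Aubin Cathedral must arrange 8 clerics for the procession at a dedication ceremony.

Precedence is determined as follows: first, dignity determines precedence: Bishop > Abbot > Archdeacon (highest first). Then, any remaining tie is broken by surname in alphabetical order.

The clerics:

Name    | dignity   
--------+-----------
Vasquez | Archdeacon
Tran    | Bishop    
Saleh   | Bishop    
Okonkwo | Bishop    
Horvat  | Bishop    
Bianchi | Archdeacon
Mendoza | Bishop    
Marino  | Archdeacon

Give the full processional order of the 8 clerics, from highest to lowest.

Horvat, Mendoza, Okonkwo, Saleh, Tran, Bianchi, Marino, Vasquez

By dignity: Horvat, Mendoza, Okonkwo, Saleh and Tran (Bishop); then Bianchi, Marino and Vasquez (Archdeacon).
Among Horvat, Mendoza, Okonkwo, Saleh and Tran, alphabetically by surname: Horvat before Mendoza before Okonkwo before Saleh before Tran.
Among Bianchi, Marino and Vasquez, alphabetically by surname: Bianchi before Marino before Vasquez.
Full order: Horvat, Mendoza, Okonkwo, Saleh, Tran, Bianchi, Marino, Vasquez.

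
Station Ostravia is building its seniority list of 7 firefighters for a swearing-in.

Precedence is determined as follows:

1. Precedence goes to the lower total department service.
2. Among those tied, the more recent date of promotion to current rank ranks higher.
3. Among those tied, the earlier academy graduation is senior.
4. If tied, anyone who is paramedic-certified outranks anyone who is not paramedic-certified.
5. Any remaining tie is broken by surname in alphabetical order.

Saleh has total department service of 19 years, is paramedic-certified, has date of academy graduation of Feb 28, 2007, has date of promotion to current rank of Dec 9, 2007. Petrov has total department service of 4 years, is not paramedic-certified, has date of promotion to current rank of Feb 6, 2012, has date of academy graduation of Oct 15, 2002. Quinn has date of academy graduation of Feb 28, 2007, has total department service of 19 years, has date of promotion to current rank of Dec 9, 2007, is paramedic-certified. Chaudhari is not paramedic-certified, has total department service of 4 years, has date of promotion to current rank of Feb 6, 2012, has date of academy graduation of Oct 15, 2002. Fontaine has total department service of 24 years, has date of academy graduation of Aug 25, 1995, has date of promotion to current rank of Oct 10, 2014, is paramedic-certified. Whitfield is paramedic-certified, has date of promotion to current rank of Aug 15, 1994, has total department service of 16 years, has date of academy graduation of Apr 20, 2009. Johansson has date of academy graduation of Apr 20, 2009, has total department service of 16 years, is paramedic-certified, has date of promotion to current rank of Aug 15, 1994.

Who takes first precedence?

Chaudhari

By total department service (lower first): Chaudhari and Petrov (both 4 years); then Johansson and Whitfield (both 16 years); then Quinn and Saleh (both 19 years); then Fontaine (24 years).
Chaudhari and Petrov both have date of promotion to current rank Feb 6, 2012, so the next rule applies.
Chaudhari and Petrov both have date of academy graduation Oct 15, 2002, so the next rule applies.
Chaudhari and Petrov are each not paramedic-certified, so the next rule applies.
Among Chaudhari and Petrov, alphabetically by surname: Chaudhari before Petrov.
Johansson and Whitfield both have date of promotion to current rank Aug 15, 1994, so the next rule applies.
Johansson and Whitfield both have date of academy graduation Apr 20, 2009, so the next rule applies.
Johansson and Whitfield are each paramedic-certified, so the next rule applies.
Among Johansson and Whitfield, alphabetically by surname: Johansson before Whitfield.
Quinn and Saleh both have date of promotion to current rank Dec 9, 2007, so the next rule applies.
Quinn and Saleh both have date of academy graduation Feb 28, 2007, so the next rule applies.
Quinn and Saleh are each paramedic-certified, so the next rule applies.
Among Quinn and Saleh, alphabetically by surname: Quinn before Saleh.
Order: Chaudhari, Petrov, Johansson, Whitfield, Quinn, Saleh, Fontaine.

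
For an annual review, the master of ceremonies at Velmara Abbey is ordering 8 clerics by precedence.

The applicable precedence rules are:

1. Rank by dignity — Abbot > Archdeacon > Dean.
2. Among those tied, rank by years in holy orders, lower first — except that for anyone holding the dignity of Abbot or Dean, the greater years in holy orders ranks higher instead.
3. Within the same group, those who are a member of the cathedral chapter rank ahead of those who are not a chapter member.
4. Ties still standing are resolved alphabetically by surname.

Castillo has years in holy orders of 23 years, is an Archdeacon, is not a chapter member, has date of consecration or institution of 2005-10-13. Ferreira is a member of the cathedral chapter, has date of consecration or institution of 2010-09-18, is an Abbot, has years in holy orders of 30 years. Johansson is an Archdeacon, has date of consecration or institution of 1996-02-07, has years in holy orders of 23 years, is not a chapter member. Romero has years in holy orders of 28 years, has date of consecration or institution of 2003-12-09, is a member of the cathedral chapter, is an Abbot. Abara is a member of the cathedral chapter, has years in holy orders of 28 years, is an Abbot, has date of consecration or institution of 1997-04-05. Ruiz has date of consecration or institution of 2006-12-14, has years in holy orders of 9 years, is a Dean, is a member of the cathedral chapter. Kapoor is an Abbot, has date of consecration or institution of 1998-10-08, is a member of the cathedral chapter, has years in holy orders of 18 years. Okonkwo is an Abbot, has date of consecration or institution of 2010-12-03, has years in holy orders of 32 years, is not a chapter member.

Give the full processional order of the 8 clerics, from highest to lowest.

Okonkwo, Ferreira, Abara, Romero, Kapoor, Castillo, Johansson, Ruiz

By dignity: Okonkwo, Ferreira, Abara, Romero and Kapoor (Abbot); then Castillo and Johansson (Archdeacon); then Ruiz (Dean).
Among Okonkwo, Ferreira, Abara, Romero and Kapoor, by years in holy orders (higher first) (reversed rule for this group): Okonkwo (32 years) before Ferreira (30 years) before Abara and Romero (28 years) before Kapoor (18 years).
Abara and Romero are each a member of the cathedral chapter, so the next rule applies.
Among Abara and Romero, alphabetically by surname: Abara before Romero.
Castillo and Johansson both have years in holy orders 23 years, so the next rule applies.
Castillo and Johansson are each not a chapter member, so the next rule applies.
Among Castillo and Johansson, alphabetically by surname: Castillo before Johansson.
Full order: Okonkwo, Ferreira, Abara, Romero, Kapoor, Castillo, Johansson, Ruiz.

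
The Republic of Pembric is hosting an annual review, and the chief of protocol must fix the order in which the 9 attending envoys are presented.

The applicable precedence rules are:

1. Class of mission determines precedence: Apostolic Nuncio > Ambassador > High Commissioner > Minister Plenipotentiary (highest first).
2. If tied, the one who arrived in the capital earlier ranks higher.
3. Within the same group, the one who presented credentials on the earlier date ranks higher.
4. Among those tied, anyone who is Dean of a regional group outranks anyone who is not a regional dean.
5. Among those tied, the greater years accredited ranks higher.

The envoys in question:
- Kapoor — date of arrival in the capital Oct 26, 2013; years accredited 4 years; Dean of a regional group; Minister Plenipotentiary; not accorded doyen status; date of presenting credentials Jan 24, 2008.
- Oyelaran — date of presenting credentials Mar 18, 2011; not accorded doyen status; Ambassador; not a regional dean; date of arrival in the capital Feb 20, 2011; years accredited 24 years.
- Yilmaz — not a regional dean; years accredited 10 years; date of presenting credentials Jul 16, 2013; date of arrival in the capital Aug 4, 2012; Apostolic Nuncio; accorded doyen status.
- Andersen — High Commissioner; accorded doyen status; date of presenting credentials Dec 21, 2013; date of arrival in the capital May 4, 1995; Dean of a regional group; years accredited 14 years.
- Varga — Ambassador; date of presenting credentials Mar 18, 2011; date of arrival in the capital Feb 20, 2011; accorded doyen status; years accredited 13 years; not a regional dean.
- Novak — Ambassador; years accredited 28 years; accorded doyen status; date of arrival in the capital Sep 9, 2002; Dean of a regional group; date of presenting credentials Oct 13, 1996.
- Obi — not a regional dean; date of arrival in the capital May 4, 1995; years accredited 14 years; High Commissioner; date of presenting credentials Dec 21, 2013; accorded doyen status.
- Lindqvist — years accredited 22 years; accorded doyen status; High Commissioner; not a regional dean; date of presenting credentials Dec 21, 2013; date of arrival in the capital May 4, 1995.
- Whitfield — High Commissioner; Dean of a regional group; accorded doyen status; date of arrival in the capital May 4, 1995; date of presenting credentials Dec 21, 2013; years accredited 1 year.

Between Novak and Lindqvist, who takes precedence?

By class of mission: Yilmaz (Apostolic Nuncio); then Novak, Oyelaran and Varga (Ambassador); then Andersen, Whitfield, Lindqvist and Obi (High Commissioner); then Kapoor (Minister Plenipotentiary).
Among Novak, Oyelaran and Varga, by date of arrival in the capital (earlier first): Novak (Sep 9, 2002) before Oyelaran and Varga (Feb 20, 2011).
Oyelaran and Varga both have date of presenting credentials Mar 18, 2011, so the next rule applies.
Oyelaran and Varga are each not a regional dean, so the next rule applies.
Among Oyelaran and Varga, by years accredited (higher first): Oyelaran (24 years) before Varga (13 years).
Andersen, Whitfield, Lindqvist and Obi all have date of arrival in the capital May 4, 1995, so the next rule applies.
Andersen, Whitfield, Lindqvist and Obi all have date of presenting credentials Dec 21, 2013, so the next rule applies.
Among Andersen, Whitfield, Lindqvist and Obi, Dean of a regional group before not a regional dean: Andersen and Whitfield (Dean of a regional group) before Lindqvist and Obi (not a regional dean).
Among Andersen and Whitfield, by years accredited (higher first): Andersen (14 years) before Whitfield (1 year).
Among Lindqvist and Obi, by years accredited (higher first): Lindqvist (22 years) before Obi (14 years).
So Novak takes precedence.

Novak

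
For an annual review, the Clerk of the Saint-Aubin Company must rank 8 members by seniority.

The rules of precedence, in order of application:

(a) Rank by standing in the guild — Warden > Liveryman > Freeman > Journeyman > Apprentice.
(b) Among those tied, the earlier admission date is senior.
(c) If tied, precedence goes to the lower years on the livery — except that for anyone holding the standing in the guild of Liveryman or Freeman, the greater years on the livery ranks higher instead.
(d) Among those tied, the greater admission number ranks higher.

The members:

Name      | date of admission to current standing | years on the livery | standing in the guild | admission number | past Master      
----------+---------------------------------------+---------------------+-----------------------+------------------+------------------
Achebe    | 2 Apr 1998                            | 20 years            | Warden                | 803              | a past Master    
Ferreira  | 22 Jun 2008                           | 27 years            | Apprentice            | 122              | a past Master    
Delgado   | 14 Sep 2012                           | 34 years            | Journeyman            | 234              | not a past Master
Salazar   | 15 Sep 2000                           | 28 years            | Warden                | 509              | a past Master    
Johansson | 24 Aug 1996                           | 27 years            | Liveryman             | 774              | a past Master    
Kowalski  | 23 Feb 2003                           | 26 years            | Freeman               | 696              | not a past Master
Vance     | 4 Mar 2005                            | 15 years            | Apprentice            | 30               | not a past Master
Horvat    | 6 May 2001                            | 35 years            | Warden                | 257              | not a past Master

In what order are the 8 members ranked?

By standing in the guild: Achebe, Salazar and Horvat (Warden); then Johansson (Liveryman); then Kowalski (Freeman); then Delgado (Journeyman); then Vance and Ferreira (Apprentice).
Among Achebe, Salazar and Horvat, by date of admission to current standing (earlier first): Achebe (2 Apr 1998) before Salazar (15 Sep 2000) before Horvat (6 May 2001).
Among Vance and Ferreira, by date of admission to current standing (earlier first): Vance (4 Mar 2005) before Ferreira (22 Jun 2008).
Full order: Achebe, Salazar, Horvat, Johansson, Kowalski, Delgado, Vance, Ferreira.

Achebe, Salazar, Horvat, Johansson, Kowalski, Delgado, Vance, Ferreira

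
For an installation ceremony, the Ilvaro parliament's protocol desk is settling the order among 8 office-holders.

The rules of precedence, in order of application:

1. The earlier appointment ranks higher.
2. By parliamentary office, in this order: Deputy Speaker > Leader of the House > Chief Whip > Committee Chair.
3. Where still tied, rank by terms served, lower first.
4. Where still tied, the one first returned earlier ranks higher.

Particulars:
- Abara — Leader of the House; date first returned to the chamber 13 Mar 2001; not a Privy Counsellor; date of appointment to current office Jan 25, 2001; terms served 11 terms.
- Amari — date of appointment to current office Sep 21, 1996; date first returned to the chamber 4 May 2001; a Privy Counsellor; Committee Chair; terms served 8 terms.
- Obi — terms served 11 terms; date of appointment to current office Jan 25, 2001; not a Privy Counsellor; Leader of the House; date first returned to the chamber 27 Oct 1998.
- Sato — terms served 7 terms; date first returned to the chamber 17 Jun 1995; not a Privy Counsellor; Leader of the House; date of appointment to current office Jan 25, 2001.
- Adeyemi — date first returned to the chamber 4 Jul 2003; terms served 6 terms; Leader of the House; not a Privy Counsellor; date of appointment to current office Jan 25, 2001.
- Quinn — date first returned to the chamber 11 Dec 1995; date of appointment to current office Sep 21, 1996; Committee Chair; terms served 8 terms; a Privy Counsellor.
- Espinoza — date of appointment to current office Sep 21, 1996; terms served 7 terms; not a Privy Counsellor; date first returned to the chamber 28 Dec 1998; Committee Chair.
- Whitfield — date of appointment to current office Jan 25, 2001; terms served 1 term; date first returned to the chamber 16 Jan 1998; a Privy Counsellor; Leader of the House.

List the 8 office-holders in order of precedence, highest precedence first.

By date of appointment to current office (earlier first): Espinoza, Quinn and Amari (each Sep 21, 1996); then Whitfield, Adeyemi, Sato, Obi and Abara (each Jan 25, 2001).
Espinoza, Quinn and Amari are each Committee Chair, so the next rule applies.
Among Espinoza, Quinn and Amari, by terms served (lower first): Espinoza (7 terms) before Quinn and Amari (8 terms).
Among Quinn and Amari, by date first returned to the chamber (earlier first): Quinn (11 Dec 1995) before Amari (4 May 2001).
Whitfield, Adeyemi, Sato, Obi and Abara are each Leader of the House, so the next rule applies.
Among Whitfield, Adeyemi, Sato, Obi and Abara, by terms served (lower first): Whitfield (1 term) before Adeyemi (6 terms) before Sato (7 terms) before Obi and Abara (11 terms).
Among Obi and Abara, by date first returned to the chamber (earlier first): Obi (27 Oct 1998) before Abara (13 Mar 2001).
Full order: Espinoza, Quinn, Amari, Whitfield, Adeyemi, Sato, Obi, Abara.

Espinoza, Quinn, Amari, Whitfield, Adeyemi, Sato, Obi, Abara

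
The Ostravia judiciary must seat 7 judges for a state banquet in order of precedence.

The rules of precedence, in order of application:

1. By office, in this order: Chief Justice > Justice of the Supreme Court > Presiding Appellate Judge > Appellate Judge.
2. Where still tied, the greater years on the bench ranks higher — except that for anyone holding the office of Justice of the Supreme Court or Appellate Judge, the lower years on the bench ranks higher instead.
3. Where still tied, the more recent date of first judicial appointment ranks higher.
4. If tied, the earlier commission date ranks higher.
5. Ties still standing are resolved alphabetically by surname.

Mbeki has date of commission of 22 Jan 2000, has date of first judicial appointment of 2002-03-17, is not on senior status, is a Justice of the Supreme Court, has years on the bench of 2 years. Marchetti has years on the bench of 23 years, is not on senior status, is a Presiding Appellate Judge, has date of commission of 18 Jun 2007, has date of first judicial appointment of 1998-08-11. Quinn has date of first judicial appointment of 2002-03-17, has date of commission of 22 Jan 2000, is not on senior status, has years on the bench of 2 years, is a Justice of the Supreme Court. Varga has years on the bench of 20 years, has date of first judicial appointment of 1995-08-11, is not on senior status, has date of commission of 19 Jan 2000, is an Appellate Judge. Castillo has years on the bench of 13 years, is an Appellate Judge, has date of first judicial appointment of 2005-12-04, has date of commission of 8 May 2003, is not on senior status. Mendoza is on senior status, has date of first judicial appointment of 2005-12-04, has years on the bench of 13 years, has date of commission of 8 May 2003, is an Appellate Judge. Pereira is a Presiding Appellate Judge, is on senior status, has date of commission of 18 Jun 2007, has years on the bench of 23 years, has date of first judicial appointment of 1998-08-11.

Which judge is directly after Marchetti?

By office: Mbeki and Quinn (Justice of the Supreme Court); then Marchetti and Pereira (Presiding Appellate Judge); then Castillo, Mendoza and Varga (Appellate Judge).
Mbeki and Quinn both have years on the bench 2 years, so the next rule applies.
Mbeki and Quinn both have date of first judicial appointment 2002-03-17, so the next rule applies.
Mbeki and Quinn both have date of commission 22 Jan 2000, so the next rule applies.
Among Mbeki and Quinn, alphabetically by surname: Mbeki before Quinn.
Marchetti and Pereira both have years on the bench 23 years, so the next rule applies.
Marchetti and Pereira both have date of first judicial appointment 1998-08-11, so the next rule applies.
Marchetti and Pereira both have date of commission 18 Jun 2007, so the next rule applies.
Among Marchetti and Pereira, alphabetically by surname: Marchetti before Pereira.
Among Castillo, Mendoza and Varga, by years on the bench (lower first) (reversed rule for this group): Castillo and Mendoza (13 years) before Varga (20 years).
Castillo and Mendoza both have date of first judicial appointment 2005-12-04, so the next rule applies.
Castillo and Mendoza both have date of commission 8 May 2003, so the next rule applies.
Among Castillo and Mendoza, alphabetically by surname: Castillo before Mendoza.
Order: Mbeki, Quinn, Marchetti, Pereira, Castillo, Mendoza, Varga.

Pereira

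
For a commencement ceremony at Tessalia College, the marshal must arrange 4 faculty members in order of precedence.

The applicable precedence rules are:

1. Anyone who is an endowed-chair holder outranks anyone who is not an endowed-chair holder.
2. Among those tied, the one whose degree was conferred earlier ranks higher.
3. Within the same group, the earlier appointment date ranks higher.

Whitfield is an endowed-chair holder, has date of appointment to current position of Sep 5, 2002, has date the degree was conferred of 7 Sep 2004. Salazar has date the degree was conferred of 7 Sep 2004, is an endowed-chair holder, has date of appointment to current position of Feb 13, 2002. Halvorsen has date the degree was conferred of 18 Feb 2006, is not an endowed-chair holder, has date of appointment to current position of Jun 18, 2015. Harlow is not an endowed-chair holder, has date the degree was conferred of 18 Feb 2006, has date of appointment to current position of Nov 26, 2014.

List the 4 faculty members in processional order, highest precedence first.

By the first rule: Salazar and Whitfield (both an endowed-chair holder); then Harlow and Halvorsen (both not an endowed-chair holder).
Salazar and Whitfield both have date the degree was conferred 7 Sep 2004, so the next rule applies.
Among Salazar and Whitfield, by date of appointment to current position (earlier first): Salazar (Feb 13, 2002) before Whitfield (Sep 5, 2002).
Harlow and Halvorsen both have date the degree was conferred 18 Feb 2006, so the next rule applies.
Among Harlow and Halvorsen, by date of appointment to current position (earlier first): Harlow (Nov 26, 2014) before Halvorsen (Jun 18, 2015).
Full order: Salazar, Whitfield, Harlow, Halvorsen.

Salazar, Whitfield, Harlow, Halvorsen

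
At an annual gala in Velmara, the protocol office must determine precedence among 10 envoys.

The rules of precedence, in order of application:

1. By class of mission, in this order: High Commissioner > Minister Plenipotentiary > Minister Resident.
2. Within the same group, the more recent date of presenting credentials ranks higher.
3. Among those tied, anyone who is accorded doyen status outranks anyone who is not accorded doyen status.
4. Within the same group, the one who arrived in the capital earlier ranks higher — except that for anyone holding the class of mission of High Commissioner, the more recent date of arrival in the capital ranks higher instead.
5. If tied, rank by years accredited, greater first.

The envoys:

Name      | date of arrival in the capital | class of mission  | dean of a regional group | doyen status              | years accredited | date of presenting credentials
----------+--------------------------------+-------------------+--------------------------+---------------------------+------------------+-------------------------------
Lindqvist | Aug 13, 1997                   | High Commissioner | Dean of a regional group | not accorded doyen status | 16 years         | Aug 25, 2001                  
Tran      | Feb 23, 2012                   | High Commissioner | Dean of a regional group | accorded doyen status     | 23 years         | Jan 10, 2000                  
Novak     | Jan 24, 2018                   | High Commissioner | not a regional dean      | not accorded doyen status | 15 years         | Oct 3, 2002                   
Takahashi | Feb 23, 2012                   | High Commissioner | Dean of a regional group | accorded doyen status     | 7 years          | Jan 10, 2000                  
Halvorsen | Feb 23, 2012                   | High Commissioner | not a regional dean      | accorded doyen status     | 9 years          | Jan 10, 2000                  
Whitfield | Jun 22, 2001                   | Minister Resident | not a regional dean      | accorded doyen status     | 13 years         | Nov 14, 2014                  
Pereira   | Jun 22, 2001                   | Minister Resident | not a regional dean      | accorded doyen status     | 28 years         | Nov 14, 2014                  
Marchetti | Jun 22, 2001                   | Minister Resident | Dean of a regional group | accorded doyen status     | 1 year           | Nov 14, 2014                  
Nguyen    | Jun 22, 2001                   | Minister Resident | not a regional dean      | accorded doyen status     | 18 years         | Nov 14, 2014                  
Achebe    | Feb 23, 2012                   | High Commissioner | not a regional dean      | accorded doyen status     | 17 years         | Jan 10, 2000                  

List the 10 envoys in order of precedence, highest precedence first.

By class of mission: Novak, Lindqvist, Tran, Achebe, Halvorsen and Takahashi (High Commissioner); then Pereira, Nguyen, Whitfield and Marchetti (Minister Resident).
Among Novak, Lindqvist, Tran, Achebe, Halvorsen and Takahashi, by date of presenting credentials (later first): Novak (Oct 3, 2002) before Lindqvist (Aug 25, 2001) before Tran, Achebe, Halvorsen and Takahashi (Jan 10, 2000).
Tran, Achebe, Halvorsen and Takahashi are each accorded doyen status, so the next rule applies.
Tran, Achebe, Halvorsen and Takahashi all have date of arrival in the capital Feb 23, 2012, so the next rule applies.
Among Tran, Achebe, Halvorsen and Takahashi, by years accredited (higher first): Tran (23 years) before Achebe (17 years) before Halvorsen (9 years) before Takahashi (7 years).
Pereira, Nguyen, Whitfield and Marchetti all have date of presenting credentials Nov 14, 2014, so the next rule applies.
Pereira, Nguyen, Whitfield and Marchetti are each accorded doyen status, so the next rule applies.
Pereira, Nguyen, Whitfield and Marchetti all have date of arrival in the capital Jun 22, 2001, so the next rule applies.
Among Pereira, Nguyen, Whitfield and Marchetti, by years accredited (higher first): Pereira (28 years) before Nguyen (18 years) before Whitfield (13 years) before Marchetti (1 year).
Full order: Novak, Lindqvist, Tran, Achebe, Halvorsen, Takahashi, Pereira, Nguyen, Whitfield, Marchetti.

Novak, Lindqvist, Tran, Achebe, Halvorsen, Takahashi, Pereira, Nguyen, Whitfield, Marchetti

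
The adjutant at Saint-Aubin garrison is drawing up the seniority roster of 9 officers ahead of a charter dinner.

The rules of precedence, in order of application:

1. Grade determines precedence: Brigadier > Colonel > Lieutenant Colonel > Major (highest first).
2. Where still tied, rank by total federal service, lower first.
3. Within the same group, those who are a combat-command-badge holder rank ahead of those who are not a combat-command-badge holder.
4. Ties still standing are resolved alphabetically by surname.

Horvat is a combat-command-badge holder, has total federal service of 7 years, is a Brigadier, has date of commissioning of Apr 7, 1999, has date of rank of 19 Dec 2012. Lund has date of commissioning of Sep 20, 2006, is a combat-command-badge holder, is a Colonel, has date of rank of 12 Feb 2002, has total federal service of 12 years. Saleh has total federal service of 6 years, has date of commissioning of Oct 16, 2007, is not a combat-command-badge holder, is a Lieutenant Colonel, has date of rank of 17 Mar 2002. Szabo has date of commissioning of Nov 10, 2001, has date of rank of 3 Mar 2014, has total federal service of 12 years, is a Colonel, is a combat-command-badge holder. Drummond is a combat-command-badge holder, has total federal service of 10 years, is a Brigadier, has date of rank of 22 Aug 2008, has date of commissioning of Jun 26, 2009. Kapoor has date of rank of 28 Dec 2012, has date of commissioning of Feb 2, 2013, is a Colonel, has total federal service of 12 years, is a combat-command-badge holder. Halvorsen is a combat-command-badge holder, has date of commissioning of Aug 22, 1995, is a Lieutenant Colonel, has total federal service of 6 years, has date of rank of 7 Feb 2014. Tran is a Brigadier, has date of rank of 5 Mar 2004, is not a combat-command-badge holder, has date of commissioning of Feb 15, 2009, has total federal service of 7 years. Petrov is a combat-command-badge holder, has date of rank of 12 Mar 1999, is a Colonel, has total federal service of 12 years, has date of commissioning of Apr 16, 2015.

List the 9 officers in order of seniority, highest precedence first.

By grade: Horvat, Tran and Drummond (Brigadier); then Kapoor, Lund, Petrov and Szabo (Colonel); then Halvorsen and Saleh (Lieutenant Colonel).
Among Horvat, Tran and Drummond, by total federal service (lower first): Horvat and Tran (7 years) before Drummond (10 years).
Among Horvat and Tran, a combat-command-badge holder before not a combat-command-badge holder: Horvat (a combat-command-badge holder) before Tran (not a combat-command-badge holder).
Kapoor, Lund, Petrov and Szabo all have total federal service 12 years, so the next rule applies.
Kapoor, Lund, Petrov and Szabo are each a combat-command-badge holder, so the next rule applies.
Among Kapoor, Lund, Petrov and Szabo, alphabetically by surname: Kapoor before Lund before Petrov before Szabo.
Halvorsen and Saleh both have total federal service 6 years, so the next rule applies.
Among Halvorsen and Saleh, a combat-command-badge holder before not a combat-command-badge holder: Halvorsen (a combat-command-badge holder) before Saleh (not a combat-command-badge holder).
Full order: Horvat, Tran, Drummond, Kapoor, Lund, Petrov, Szabo, Halvorsen, Saleh.

Horvat, Tran, Drummond, Kapoor, Lund, Petrov, Szabo, Halvorsen, Saleh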